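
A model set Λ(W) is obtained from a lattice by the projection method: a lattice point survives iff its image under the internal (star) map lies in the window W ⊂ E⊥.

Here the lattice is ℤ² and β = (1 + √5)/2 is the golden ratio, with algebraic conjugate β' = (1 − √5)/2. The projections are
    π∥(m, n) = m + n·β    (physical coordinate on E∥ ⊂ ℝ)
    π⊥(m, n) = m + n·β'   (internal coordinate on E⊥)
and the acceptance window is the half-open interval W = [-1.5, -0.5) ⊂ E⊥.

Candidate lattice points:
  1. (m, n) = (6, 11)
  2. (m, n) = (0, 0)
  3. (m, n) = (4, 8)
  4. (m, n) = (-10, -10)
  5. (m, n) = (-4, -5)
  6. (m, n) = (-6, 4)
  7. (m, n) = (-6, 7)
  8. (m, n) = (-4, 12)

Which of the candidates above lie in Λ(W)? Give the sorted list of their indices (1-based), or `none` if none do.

1, 3, 5

β' = (1−√5)/2 ≈ -0.6180.
#1 (6,11): internal coord 6 + (11)·β' = -0.7984; -0.7984 ∈ [-1.5, -0.5) → IN Λ
#2 (0,0): internal coord 0 + (0)·β' = +0.0000; +0.0000 ∉ [-1.5, -0.5) → out
#3 (4,8): internal coord 4 + (8)·β' = -0.9443; -0.9443 ∈ [-1.5, -0.5) → IN Λ
#4 (-10,-10): internal coord -10 + (-10)·β' = -3.8197; -3.8197 ∉ [-1.5, -0.5) → out
#5 (-4,-5): internal coord -4 + (-5)·β' = -0.9098; -0.9098 ∈ [-1.5, -0.5) → IN Λ
#6 (-6,4): internal coord -6 + (4)·β' = -8.4721; -8.4721 ∉ [-1.5, -0.5) → out
#7 (-6,7): internal coord -6 + (7)·β' = -10.3262; -10.3262 ∉ [-1.5, -0.5) → out
#8 (-4,12): internal coord -4 + (12)·β' = -11.4164; -11.4164 ∉ [-1.5, -0.5) → out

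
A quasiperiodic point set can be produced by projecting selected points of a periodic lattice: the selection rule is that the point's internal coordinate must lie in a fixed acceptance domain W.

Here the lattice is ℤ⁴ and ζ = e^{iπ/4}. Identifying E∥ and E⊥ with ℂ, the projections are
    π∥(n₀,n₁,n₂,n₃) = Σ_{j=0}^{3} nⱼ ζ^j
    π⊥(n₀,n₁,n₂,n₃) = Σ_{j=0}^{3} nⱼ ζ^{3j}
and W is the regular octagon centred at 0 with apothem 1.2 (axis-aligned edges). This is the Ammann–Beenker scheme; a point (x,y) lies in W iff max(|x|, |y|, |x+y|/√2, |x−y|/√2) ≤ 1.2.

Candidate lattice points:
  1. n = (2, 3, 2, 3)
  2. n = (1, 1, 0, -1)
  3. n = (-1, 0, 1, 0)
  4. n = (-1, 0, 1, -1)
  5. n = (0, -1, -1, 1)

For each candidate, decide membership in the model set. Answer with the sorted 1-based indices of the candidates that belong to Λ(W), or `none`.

π⊥(n) = n₀ + n₁ζ³ + n₂ζ⁶ + n₃ζ⁹ where ζ = e^{iπ/4}.
#1 (2, 3, 2, 3): internal (2.0000, 2.2426); octagon support 3.0000 vs apothem 1.2 → ∉ W
#2 (1, 1, 0, -1): internal (-0.4142, 0.0000); octagon support 0.4142 vs apothem 1.2 → ∈ W
#3 (-1, 0, 1, 0): internal (-1.0000, -1.0000); octagon support 1.4142 vs apothem 1.2 → ∉ W
#4 (-1, 0, 1, -1): internal (-1.7071, -1.7071); octagon support 2.4142 vs apothem 1.2 → ∉ W
#5 (0, -1, -1, 1): internal (1.4142, 1.0000); octagon support 1.7071 vs apothem 1.2 → ∉ W

2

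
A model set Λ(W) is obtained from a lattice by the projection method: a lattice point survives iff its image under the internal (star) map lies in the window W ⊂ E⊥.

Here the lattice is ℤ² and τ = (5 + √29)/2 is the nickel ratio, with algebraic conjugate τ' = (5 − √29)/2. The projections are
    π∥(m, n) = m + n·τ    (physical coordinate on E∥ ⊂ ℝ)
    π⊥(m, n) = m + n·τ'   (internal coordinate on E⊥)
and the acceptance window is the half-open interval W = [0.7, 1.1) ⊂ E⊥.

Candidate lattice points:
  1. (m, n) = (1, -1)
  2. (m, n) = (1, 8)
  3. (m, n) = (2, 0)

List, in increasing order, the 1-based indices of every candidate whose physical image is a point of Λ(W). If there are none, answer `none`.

Compute τ' = (5−√29)/2 = -0.192582, so π⊥(m,n) = m -0.192582·n.
#1 (1,-1): internal coord 1 + (-1)·τ' = +1.192582; +1.192582 ∉ [0.7, 1.1) → out
#2 (1,8): internal coord 1 + (8)·τ' = -0.540659; -0.540659 ∉ [0.7, 1.1) → out
#3 (2,0): internal coord 2 + (0)·τ' = +2.000000; +2.000000 ∉ [0.7, 1.1) → out

none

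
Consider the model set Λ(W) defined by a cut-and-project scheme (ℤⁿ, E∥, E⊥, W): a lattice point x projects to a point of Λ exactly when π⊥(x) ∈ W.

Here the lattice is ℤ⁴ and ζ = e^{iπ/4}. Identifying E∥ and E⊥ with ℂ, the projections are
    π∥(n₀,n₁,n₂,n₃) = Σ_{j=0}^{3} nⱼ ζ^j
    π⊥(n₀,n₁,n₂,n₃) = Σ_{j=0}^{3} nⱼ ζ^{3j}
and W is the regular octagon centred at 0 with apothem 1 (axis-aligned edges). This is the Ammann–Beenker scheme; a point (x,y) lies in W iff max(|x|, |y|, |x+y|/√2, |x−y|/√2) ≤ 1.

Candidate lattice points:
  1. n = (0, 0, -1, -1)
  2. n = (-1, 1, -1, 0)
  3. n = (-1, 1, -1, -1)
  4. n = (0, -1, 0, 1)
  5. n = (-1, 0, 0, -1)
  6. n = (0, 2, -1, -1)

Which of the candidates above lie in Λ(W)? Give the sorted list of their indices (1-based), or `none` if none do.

1

With ζ = e^{iπ/4} the internal vectors are ζ^0,ζ^3,ζ^6,ζ^9.
#1 (0, 0, -1, -1): internal (-0.70711, 0.29289); octagon support 0.70711 vs apothem 1 → ∈ W
#2 (-1, 1, -1, 0): internal (-1.70711, 1.70711); octagon support 2.41421 vs apothem 1 → ∉ W
#3 (-1, 1, -1, -1): internal (-2.41421, 1.00000); octagon support 2.41421 vs apothem 1 → ∉ W
#4 (0, -1, 0, 1): internal (1.41421, 0.00000); octagon support 1.41421 vs apothem 1 → ∉ W
#5 (-1, 0, 0, -1): internal (-1.70711, -0.70711); octagon support 1.70711 vs apothem 1 → ∉ W
#6 (0, 2, -1, -1): internal (-2.12132, 1.70711); octagon support 2.70711 vs apothem 1 → ∉ W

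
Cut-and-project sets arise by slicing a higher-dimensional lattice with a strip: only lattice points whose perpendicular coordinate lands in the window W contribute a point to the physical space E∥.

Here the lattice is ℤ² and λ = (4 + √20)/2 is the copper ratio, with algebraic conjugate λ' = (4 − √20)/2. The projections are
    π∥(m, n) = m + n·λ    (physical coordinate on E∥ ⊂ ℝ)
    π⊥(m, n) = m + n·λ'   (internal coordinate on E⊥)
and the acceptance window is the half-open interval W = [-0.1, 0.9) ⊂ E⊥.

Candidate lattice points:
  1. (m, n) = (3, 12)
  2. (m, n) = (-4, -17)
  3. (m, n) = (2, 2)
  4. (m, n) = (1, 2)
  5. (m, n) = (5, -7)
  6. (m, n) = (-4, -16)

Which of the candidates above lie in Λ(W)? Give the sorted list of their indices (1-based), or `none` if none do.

1, 2, 4

Compute λ' = (4−√20)/2 = -0.236068, so π⊥(m,n) = m -0.236068·n.
[1] lift (3,12): star map gives 0.167184; window check -0.1 ≤ 0.167184 < 0.9 is true → IN Λ
[2] lift (-4,-17): star map gives 0.013156; window check -0.1 ≤ 0.013156 < 0.9 is true → IN Λ
[3] lift (2,2): star map gives 1.527864; window check -0.1 ≤ 1.527864 < 0.9 is false → out
[4] lift (1,2): star map gives 0.527864; window check -0.1 ≤ 0.527864 < 0.9 is true → IN Λ
[5] lift (5,-7): star map gives 6.652476; window check -0.1 ≤ 6.652476 < 0.9 is false → out
[6] lift (-4,-16): star map gives -0.222912; window check -0.1 ≤ -0.222912 < 0.9 is false → out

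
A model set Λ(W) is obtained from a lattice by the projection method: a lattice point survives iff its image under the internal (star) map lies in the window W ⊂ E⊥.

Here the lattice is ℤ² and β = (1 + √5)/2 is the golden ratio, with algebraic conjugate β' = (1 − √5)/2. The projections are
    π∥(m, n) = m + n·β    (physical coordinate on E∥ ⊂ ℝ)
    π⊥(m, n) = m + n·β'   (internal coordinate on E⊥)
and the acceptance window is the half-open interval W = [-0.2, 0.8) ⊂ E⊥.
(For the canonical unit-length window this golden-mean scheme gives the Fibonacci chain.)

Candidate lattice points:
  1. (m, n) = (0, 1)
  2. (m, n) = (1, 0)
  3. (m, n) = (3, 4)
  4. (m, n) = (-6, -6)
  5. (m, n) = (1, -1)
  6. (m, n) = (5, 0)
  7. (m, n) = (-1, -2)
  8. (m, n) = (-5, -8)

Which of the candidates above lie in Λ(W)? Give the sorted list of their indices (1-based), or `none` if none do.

3, 7, 8

Numerically β ≈ 1.61803 and β' = −1/β ≈ -0.61803.
[1] lift (0,1): star map gives -0.61803; window check -0.2 ≤ -0.61803 < 0.8 is false → out
[2] lift (1,0): star map gives 1.00000; window check -0.2 ≤ 1.00000 < 0.8 is false → out
[3] lift (3,4): star map gives 0.52786; window check -0.2 ≤ 0.52786 < 0.8 is true → IN Λ
[4] lift (-6,-6): star map gives -2.29180; window check -0.2 ≤ -2.29180 < 0.8 is false → out
[5] lift (1,-1): star map gives 1.61803; window check -0.2 ≤ 1.61803 < 0.8 is false → out
[6] lift (5,0): star map gives 5.00000; window check -0.2 ≤ 5.00000 < 0.8 is false → out
[7] lift (-1,-2): star map gives 0.23607; window check -0.2 ≤ 0.23607 < 0.8 is true → IN Λ
[8] lift (-5,-8): star map gives -0.05573; window check -0.2 ≤ -0.05573 < 0.8 is true → IN Λ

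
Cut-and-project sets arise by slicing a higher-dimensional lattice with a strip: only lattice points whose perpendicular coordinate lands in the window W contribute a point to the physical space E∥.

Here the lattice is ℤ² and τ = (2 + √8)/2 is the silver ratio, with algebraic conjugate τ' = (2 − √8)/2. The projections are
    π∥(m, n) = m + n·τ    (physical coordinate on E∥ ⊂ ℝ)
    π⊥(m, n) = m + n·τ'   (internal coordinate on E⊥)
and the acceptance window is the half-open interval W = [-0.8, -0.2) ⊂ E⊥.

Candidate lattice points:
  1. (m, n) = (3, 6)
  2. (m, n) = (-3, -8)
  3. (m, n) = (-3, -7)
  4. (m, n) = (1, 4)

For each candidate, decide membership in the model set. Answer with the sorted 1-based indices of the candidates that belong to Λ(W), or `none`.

Compute τ' = (2−√8)/2 = -0.414214, so π⊥(m,n) = m -0.414214·n.
[1] lift (3,6): star map gives 0.514719; window check -0.8 ≤ 0.514719 < -0.2 is false → out
[2] lift (-3,-8): star map gives 0.313708; window check -0.8 ≤ 0.313708 < -0.2 is false → out
[3] lift (-3,-7): star map gives -0.100505; window check -0.8 ≤ -0.100505 < -0.2 is false → out
[4] lift (1,4): star map gives -0.656854; window check -0.8 ≤ -0.656854 < -0.2 is true → IN Λ

4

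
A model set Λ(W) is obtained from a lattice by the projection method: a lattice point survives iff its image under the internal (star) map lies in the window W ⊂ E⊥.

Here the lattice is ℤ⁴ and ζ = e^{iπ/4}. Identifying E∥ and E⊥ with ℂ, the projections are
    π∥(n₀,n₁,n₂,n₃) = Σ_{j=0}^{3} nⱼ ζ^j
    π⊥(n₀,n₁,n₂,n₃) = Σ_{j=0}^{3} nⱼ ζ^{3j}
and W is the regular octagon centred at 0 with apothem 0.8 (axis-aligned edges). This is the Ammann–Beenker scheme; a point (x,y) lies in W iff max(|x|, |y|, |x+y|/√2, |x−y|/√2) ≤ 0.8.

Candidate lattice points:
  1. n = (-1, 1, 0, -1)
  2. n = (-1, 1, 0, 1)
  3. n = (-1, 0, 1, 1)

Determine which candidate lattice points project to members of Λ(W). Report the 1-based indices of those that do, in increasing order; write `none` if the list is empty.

3

Internal map: ζ^{3j} for j=0..3 gives (1,0), (−√2/2,√2/2), (0,−1), (√2/2,√2/2).
#1 (-1, 1, 0, -1): internal (-2.414214, 0.000000); octagon support 2.414214 vs apothem 0.8 → ∉ W
#2 (-1, 1, 0, 1): internal (-1.000000, 1.414214); octagon support 1.707107 vs apothem 0.8 → ∉ W
#3 (-1, 0, 1, 1): internal (-0.292893, -0.292893); octagon support 0.414214 vs apothem 0.8 → ∈ W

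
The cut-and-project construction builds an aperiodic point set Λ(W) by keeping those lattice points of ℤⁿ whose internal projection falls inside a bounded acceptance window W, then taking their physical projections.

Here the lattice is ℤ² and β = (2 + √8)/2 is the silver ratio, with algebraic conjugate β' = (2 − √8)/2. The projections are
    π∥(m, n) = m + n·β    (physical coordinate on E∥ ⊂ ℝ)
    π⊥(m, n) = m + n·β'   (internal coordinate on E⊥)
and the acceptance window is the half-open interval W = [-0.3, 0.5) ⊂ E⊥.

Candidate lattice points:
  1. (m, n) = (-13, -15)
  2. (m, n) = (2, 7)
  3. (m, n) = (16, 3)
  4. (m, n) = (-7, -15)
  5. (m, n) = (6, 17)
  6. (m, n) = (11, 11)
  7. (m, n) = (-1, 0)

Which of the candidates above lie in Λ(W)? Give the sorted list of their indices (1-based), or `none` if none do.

β' = (2−√8)/2 ≈ -0.41421.
candidate 1: (m,n)=(-13,-15) → π∥ = -13-15·β ≈ -49.21320, π⊥ = -13-15·β' ≈ -6.78680 ∉ [-0.3, 0.5) ⇒ out
candidate 2: (m,n)=(2,7) → π∥ = 2+7·β ≈ 18.89949, π⊥ = 2+7·β' ≈ -0.89949 ∉ [-0.3, 0.5) ⇒ out
candidate 3: (m,n)=(16,3) → π∥ = 16+3·β ≈ 23.24264, π⊥ = 16+3·β' ≈ 14.75736 ∉ [-0.3, 0.5) ⇒ out
candidate 4: (m,n)=(-7,-15) → π∥ = -7-15·β ≈ -43.21320, π⊥ = -7-15·β' ≈ -0.78680 ∉ [-0.3, 0.5) ⇒ out
candidate 5: (m,n)=(6,17) → π∥ = 6+17·β ≈ 47.04163, π⊥ = 6+17·β' ≈ -1.04163 ∉ [-0.3, 0.5) ⇒ out
candidate 6: (m,n)=(11,11) → π∥ = 11+11·β ≈ 37.55635, π⊥ = 11+11·β' ≈ 6.44365 ∉ [-0.3, 0.5) ⇒ out
candidate 7: (m,n)=(-1,0) → π∥ = -1+0·β ≈ -1.00000, π⊥ = -1+0·β' ≈ -1.00000 ∉ [-0.3, 0.5) ⇒ out

none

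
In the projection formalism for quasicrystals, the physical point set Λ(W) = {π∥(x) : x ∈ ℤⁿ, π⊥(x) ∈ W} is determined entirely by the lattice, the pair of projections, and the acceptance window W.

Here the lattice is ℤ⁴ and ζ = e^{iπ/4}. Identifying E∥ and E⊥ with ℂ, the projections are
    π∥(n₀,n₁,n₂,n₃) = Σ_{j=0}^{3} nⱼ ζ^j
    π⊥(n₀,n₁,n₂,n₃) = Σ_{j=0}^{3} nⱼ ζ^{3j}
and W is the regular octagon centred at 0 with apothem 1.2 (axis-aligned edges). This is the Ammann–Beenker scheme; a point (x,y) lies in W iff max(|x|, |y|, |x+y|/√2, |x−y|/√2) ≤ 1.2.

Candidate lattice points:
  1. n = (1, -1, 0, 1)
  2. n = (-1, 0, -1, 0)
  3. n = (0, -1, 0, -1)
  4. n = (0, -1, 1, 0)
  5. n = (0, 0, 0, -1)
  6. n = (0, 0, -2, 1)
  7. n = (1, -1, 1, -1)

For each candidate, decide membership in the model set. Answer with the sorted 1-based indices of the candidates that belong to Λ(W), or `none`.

5

π⊥(n) = n₀ + n₁ζ³ + n₂ζ⁶ + n₃ζ⁹ where ζ = e^{iπ/4}.
#1 (1, -1, 0, 1): internal (2.4142, 0.0000); octagon support 2.4142 vs apothem 1.2 → ∉ W
#2 (-1, 0, -1, 0): internal (-1.0000, 1.0000); octagon support 1.4142 vs apothem 1.2 → ∉ W
#3 (0, -1, 0, -1): internal (0.0000, -1.4142); octagon support 1.4142 vs apothem 1.2 → ∉ W
#4 (0, -1, 1, 0): internal (0.7071, -1.7071); octagon support 1.7071 vs apothem 1.2 → ∉ W
#5 (0, 0, 0, -1): internal (-0.7071, -0.7071); octagon support 1.0000 vs apothem 1.2 → ∈ W
#6 (0, 0, -2, 1): internal (0.7071, 2.7071); octagon support 2.7071 vs apothem 1.2 → ∉ W
#7 (1, -1, 1, -1): internal (1.0000, -2.4142); octagon support 2.4142 vs apothem 1.2 → ∉ W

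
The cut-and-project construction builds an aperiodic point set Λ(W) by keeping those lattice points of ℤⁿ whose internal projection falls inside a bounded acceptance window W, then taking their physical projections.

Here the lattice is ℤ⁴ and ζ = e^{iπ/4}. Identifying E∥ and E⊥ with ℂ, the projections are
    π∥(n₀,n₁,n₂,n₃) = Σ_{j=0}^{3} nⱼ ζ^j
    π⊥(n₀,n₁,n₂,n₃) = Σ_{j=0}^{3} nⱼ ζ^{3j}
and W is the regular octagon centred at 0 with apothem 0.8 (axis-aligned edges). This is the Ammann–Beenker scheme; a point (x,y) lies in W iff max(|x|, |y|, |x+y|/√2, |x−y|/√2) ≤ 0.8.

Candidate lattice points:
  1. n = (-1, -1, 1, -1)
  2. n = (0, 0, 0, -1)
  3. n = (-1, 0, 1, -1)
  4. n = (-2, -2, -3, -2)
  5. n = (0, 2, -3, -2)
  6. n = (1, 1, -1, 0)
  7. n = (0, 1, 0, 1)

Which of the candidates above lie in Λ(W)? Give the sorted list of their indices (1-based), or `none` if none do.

none

π⊥(n) = n₀ + n₁ζ³ + n₂ζ⁶ + n₃ζ⁹ where ζ = e^{iπ/4}.
#1 (-1, -1, 1, -1): internal (-1.00000, -2.41421); octagon support 2.41421 vs apothem 0.8 → ∉ W
#2 (0, 0, 0, -1): internal (-0.70711, -0.70711); octagon support 1.00000 vs apothem 0.8 → ∉ W
#3 (-1, 0, 1, -1): internal (-1.70711, -1.70711); octagon support 2.41421 vs apothem 0.8 → ∉ W
#4 (-2, -2, -3, -2): internal (-2.00000, 0.17157); octagon support 2.00000 vs apothem 0.8 → ∉ W
#5 (0, 2, -3, -2): internal (-2.82843, 3.00000); octagon support 4.12132 vs apothem 0.8 → ∉ W
#6 (1, 1, -1, 0): internal (0.29289, 1.70711); octagon support 1.70711 vs apothem 0.8 → ∉ W
#7 (0, 1, 0, 1): internal (0.00000, 1.41421); octagon support 1.41421 vs apothem 0.8 → ∉ W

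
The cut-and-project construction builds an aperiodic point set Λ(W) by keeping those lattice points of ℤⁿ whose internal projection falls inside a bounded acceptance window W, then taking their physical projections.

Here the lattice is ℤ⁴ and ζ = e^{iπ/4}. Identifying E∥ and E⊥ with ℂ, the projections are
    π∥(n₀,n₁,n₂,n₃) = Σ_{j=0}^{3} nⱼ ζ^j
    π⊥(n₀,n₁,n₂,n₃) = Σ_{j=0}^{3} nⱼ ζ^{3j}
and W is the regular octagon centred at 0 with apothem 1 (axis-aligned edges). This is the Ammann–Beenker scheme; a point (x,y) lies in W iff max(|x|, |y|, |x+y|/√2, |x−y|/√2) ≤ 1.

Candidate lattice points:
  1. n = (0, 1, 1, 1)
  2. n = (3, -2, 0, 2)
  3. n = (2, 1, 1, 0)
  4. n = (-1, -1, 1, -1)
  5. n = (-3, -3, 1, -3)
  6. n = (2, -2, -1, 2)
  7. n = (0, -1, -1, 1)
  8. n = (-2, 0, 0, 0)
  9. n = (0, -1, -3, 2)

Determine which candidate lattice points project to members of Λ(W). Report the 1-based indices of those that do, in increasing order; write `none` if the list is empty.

1

π⊥(n) = n₀ + n₁ζ³ + n₂ζ⁶ + n₃ζ⁹ where ζ = e^{iπ/4}.
candidate 1: n = (0, 1, 1, 1) → π⊥ ≈ (+0.000000, +0.414214); max(|x|,|y|,|x±y|/√2) = 0.414214 ≤ 1 ⇒ ∈ W
candidate 2: n = (3, -2, 0, 2) → π⊥ ≈ (+5.828427, +0.000000); max(|x|,|y|,|x±y|/√2) = 5.828427 > 1 ⇒ ∉ W
candidate 3: n = (2, 1, 1, 0) → π⊥ ≈ (+1.292893, -0.292893); max(|x|,|y|,|x±y|/√2) = 1.292893 > 1 ⇒ ∉ W
candidate 4: n = (-1, -1, 1, -1) → π⊥ ≈ (-1.000000, -2.414214); max(|x|,|y|,|x±y|/√2) = 2.414214 > 1 ⇒ ∉ W
candidate 5: n = (-3, -3, 1, -3) → π⊥ ≈ (-3.000000, -5.242641); max(|x|,|y|,|x±y|/√2) = 5.828427 > 1 ⇒ ∉ W
candidate 6: n = (2, -2, -1, 2) → π⊥ ≈ (+4.828427, +1.000000); max(|x|,|y|,|x±y|/√2) = 4.828427 > 1 ⇒ ∉ W
candidate 7: n = (0, -1, -1, 1) → π⊥ ≈ (+1.414214, +1.000000); max(|x|,|y|,|x±y|/√2) = 1.707107 > 1 ⇒ ∉ W
candidate 8: n = (-2, 0, 0, 0) → π⊥ ≈ (-2.000000, +0.000000); max(|x|,|y|,|x±y|/√2) = 2.000000 > 1 ⇒ ∉ W
candidate 9: n = (0, -1, -3, 2) → π⊥ ≈ (+2.121320, +3.707107); max(|x|,|y|,|x±y|/√2) = 4.121320 > 1 ⇒ ∉ W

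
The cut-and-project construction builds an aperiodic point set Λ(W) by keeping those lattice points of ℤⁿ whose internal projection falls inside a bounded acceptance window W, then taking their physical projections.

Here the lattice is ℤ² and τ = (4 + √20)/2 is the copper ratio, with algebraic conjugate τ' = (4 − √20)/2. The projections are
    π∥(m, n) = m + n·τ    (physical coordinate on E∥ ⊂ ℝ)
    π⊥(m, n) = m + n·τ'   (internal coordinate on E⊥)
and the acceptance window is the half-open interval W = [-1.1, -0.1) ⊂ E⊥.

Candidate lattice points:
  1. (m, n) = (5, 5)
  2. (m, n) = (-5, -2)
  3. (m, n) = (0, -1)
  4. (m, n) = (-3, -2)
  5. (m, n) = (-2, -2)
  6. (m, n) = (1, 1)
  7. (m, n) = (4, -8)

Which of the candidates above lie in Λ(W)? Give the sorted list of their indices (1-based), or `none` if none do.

Compute τ' = (4−√20)/2 = -0.23607, so π⊥(m,n) = m -0.23607·n.
[1] lift (5,5): star map gives 3.81966; window check -1.1 ≤ 3.81966 < -0.1 is false → out
[2] lift (-5,-2): star map gives -4.52786; window check -1.1 ≤ -4.52786 < -0.1 is false → out
[3] lift (0,-1): star map gives 0.23607; window check -1.1 ≤ 0.23607 < -0.1 is false → out
[4] lift (-3,-2): star map gives -2.52786; window check -1.1 ≤ -2.52786 < -0.1 is false → out
[5] lift (-2,-2): star map gives -1.52786; window check -1.1 ≤ -1.52786 < -0.1 is false → out
[6] lift (1,1): star map gives 0.76393; window check -1.1 ≤ 0.76393 < -0.1 is false → out
[7] lift (4,-8): star map gives 5.88854; window check -1.1 ≤ 5.88854 < -0.1 is false → out

none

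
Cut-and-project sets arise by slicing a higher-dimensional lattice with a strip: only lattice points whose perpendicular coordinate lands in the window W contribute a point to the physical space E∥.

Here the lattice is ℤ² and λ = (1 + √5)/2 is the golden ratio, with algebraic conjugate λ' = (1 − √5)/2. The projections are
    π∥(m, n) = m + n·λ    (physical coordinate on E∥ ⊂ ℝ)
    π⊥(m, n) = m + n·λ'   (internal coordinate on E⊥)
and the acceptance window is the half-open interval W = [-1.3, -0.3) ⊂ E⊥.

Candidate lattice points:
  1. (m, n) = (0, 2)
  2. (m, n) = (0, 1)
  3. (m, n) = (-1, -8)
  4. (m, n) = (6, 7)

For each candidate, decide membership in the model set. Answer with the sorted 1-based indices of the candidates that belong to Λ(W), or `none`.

1, 2

Numerically λ ≈ 1.61803 and λ' = −1/λ ≈ -0.61803.
[1] lift (0,2): star map gives -1.23607; window check -1.3 ≤ -1.23607 < -0.3 is true → IN Λ
[2] lift (0,1): star map gives -0.61803; window check -1.3 ≤ -0.61803 < -0.3 is true → IN Λ
[3] lift (-1,-8): star map gives 3.94427; window check -1.3 ≤ 3.94427 < -0.3 is false → out
[4] lift (6,7): star map gives 1.67376; window check -1.3 ≤ 1.67376 < -0.3 is false → out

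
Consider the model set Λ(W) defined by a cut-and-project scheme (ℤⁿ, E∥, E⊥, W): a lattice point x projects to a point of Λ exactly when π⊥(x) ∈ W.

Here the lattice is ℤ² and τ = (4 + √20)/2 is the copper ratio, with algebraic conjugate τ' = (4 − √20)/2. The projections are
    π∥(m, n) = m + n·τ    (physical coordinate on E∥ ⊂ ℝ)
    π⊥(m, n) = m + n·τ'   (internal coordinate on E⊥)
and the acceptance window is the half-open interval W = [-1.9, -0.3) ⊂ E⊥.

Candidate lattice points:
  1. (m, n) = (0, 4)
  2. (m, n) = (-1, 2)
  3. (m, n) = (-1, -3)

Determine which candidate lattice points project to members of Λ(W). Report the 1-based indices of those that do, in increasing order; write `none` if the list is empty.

1, 2

Compute τ' = (4−√20)/2 = -0.23607, so π⊥(m,n) = m -0.23607·n.
#1 (0,4): internal coord 0 + (4)·τ' = -0.94427; -0.94427 ∈ [-1.9, -0.3) → IN Λ
#2 (-1,2): internal coord -1 + (2)·τ' = -1.47214; -1.47214 ∈ [-1.9, -0.3) → IN Λ
#3 (-1,-3): internal coord -1 + (-3)·τ' = -0.29180; -0.29180 ∉ [-1.9, -0.3) → out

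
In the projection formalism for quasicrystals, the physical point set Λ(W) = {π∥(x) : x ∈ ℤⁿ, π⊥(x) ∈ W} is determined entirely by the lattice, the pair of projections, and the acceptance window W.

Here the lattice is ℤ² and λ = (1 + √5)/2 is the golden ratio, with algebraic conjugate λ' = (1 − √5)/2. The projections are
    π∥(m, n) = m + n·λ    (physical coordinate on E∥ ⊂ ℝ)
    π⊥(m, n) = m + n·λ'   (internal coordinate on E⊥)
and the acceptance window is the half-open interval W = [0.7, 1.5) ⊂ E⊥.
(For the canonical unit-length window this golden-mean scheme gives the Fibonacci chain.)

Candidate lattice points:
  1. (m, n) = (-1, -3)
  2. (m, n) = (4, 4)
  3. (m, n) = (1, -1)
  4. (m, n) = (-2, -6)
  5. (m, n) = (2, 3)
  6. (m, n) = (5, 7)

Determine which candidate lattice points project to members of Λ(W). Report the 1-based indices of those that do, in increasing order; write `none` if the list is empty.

Compute λ' = (1−√5)/2 = -0.6180, so π⊥(m,n) = m -0.6180·n.
#1 (-1,-3): internal coord -1 + (-3)·λ' = +0.8541; +0.8541 ∈ [0.7, 1.5) → IN Λ
#2 (4,4): internal coord 4 + (4)·λ' = +1.5279; +1.5279 ∉ [0.7, 1.5) → out
#3 (1,-1): internal coord 1 + (-1)·λ' = +1.6180; +1.6180 ∉ [0.7, 1.5) → out
#4 (-2,-6): internal coord -2 + (-6)·λ' = +1.7082; +1.7082 ∉ [0.7, 1.5) → out
#5 (2,3): internal coord 2 + (3)·λ' = +0.1459; +0.1459 ∉ [0.7, 1.5) → out
#6 (5,7): internal coord 5 + (7)·λ' = +0.6738; +0.6738 ∉ [0.7, 1.5) → out

1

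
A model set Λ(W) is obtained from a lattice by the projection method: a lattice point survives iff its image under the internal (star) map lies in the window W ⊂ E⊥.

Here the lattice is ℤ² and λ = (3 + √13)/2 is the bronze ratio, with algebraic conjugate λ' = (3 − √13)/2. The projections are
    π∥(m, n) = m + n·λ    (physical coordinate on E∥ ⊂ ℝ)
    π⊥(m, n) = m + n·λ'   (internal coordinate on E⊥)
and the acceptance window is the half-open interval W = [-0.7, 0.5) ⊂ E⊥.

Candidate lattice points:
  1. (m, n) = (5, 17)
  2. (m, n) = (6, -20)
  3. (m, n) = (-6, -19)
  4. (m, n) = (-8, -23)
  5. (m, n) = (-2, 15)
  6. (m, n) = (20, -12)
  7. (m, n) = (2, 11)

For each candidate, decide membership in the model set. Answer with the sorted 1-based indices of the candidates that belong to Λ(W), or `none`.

1, 3

Numerically λ ≈ 3.302776 and λ' = −1/λ ≈ -0.302776.
candidate 1: (m,n)=(5,17) → π∥ = 5+17·λ ≈ 61.147186, π⊥ = 5+17·λ' ≈ -0.147186 ∈ [-0.7, 0.5) ⇒ IN Λ
candidate 2: (m,n)=(6,-20) → π∥ = 6-20·λ ≈ -60.055513, π⊥ = 6-20·λ' ≈ 12.055513 ∉ [-0.7, 0.5) ⇒ out
candidate 3: (m,n)=(-6,-19) → π∥ = -6-19·λ ≈ -68.752737, π⊥ = -6-19·λ' ≈ -0.247263 ∈ [-0.7, 0.5) ⇒ IN Λ
candidate 4: (m,n)=(-8,-23) → π∥ = -8-23·λ ≈ -83.963840, π⊥ = -8-23·λ' ≈ -1.036160 ∉ [-0.7, 0.5) ⇒ out
candidate 5: (m,n)=(-2,15) → π∥ = -2+15·λ ≈ 47.541635, π⊥ = -2+15·λ' ≈ -6.541635 ∉ [-0.7, 0.5) ⇒ out
candidate 6: (m,n)=(20,-12) → π∥ = 20-12·λ ≈ -19.633308, π⊥ = 20-12·λ' ≈ 23.633308 ∉ [-0.7, 0.5) ⇒ out
candidate 7: (m,n)=(2,11) → π∥ = 2+11·λ ≈ 38.330532, π⊥ = 2+11·λ' ≈ -1.330532 ∉ [-0.7, 0.5) ⇒ out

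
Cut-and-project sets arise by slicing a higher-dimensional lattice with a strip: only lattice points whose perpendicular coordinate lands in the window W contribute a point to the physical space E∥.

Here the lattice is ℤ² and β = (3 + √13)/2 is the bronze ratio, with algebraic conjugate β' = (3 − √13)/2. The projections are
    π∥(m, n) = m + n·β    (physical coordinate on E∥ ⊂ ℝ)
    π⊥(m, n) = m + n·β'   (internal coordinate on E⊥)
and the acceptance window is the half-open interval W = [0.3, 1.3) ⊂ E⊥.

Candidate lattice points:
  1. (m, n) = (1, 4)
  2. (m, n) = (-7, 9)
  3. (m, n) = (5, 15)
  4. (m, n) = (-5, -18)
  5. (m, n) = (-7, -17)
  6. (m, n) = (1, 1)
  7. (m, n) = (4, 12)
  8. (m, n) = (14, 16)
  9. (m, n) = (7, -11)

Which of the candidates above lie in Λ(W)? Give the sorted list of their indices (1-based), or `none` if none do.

3, 4, 6, 7

β' = (3−√13)/2 ≈ -0.302776.
[1] lift (1,4): star map gives -0.211103; window check 0.3 ≤ -0.211103 < 1.3 is false → out
[2] lift (-7,9): star map gives -9.724981; window check 0.3 ≤ -9.724981 < 1.3 is false → out
[3] lift (5,15): star map gives 0.458365; window check 0.3 ≤ 0.458365 < 1.3 is true → IN Λ
[4] lift (-5,-18): star map gives 0.449961; window check 0.3 ≤ 0.449961 < 1.3 is true → IN Λ
[5] lift (-7,-17): star map gives -1.852814; window check 0.3 ≤ -1.852814 < 1.3 is false → out
[6] lift (1,1): star map gives 0.697224; window check 0.3 ≤ 0.697224 < 1.3 is true → IN Λ
[7] lift (4,12): star map gives 0.366692; window check 0.3 ≤ 0.366692 < 1.3 is true → IN Λ
[8] lift (14,16): star map gives 9.155590; window check 0.3 ≤ 9.155590 < 1.3 is false → out
[9] lift (7,-11): star map gives 10.330532; window check 0.3 ≤ 10.330532 < 1.3 is false → out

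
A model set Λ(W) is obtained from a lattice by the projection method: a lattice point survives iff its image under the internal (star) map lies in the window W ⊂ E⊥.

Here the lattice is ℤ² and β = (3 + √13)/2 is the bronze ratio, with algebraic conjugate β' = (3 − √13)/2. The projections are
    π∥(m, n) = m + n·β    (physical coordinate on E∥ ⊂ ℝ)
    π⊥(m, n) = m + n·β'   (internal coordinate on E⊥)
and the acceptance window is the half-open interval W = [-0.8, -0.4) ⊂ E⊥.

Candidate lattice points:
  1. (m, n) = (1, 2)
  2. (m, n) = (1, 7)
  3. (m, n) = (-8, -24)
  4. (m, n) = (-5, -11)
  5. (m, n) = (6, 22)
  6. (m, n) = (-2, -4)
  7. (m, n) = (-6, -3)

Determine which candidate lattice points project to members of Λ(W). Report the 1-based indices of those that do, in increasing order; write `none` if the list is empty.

β' = (3−√13)/2 ≈ -0.3028.
candidate 1: (m,n)=(1,2) → π∥ = 1+2·β ≈ 7.6056, π⊥ = 1+2·β' ≈ 0.3944 ∉ [-0.8, -0.4) ⇒ out
candidate 2: (m,n)=(1,7) → π∥ = 1+7·β ≈ 24.1194, π⊥ = 1+7·β' ≈ -1.1194 ∉ [-0.8, -0.4) ⇒ out
candidate 3: (m,n)=(-8,-24) → π∥ = -8-24·β ≈ -87.2666, π⊥ = -8-24·β' ≈ -0.7334 ∈ [-0.8, -0.4) ⇒ IN Λ
candidate 4: (m,n)=(-5,-11) → π∥ = -5-11·β ≈ -41.3305, π⊥ = -5-11·β' ≈ -1.6695 ∉ [-0.8, -0.4) ⇒ out
candidate 5: (m,n)=(6,22) → π∥ = 6+22·β ≈ 78.6611, π⊥ = 6+22·β' ≈ -0.6611 ∈ [-0.8, -0.4) ⇒ IN Λ
candidate 6: (m,n)=(-2,-4) → π∥ = -2-4·β ≈ -15.2111, π⊥ = -2-4·β' ≈ -0.7889 ∈ [-0.8, -0.4) ⇒ IN Λ
candidate 7: (m,n)=(-6,-3) → π∥ = -6-3·β ≈ -15.9083, π⊥ = -6-3·β' ≈ -5.0917 ∉ [-0.8, -0.4) ⇒ out

3, 5, 6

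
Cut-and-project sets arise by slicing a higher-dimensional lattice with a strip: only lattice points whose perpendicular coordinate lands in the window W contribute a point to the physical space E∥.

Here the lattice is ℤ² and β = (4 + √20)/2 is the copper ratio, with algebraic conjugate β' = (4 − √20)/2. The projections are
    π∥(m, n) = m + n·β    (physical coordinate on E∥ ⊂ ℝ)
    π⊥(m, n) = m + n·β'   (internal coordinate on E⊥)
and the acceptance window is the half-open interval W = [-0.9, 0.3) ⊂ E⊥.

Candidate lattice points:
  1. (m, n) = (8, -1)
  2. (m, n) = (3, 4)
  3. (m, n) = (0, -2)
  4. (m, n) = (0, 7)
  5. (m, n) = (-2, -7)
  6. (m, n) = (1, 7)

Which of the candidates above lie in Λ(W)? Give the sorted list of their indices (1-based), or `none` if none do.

5, 6

Compute β' = (4−√20)/2 = -0.23607, so π⊥(m,n) = m -0.23607·n.
#1 (8,-1): internal coord 8 + (-1)·β' = +8.23607; +8.23607 ∉ [-0.9, 0.3) → out
#2 (3,4): internal coord 3 + (4)·β' = +2.05573; +2.05573 ∉ [-0.9, 0.3) → out
#3 (0,-2): internal coord 0 + (-2)·β' = +0.47214; +0.47214 ∉ [-0.9, 0.3) → out
#4 (0,7): internal coord 0 + (7)·β' = -1.65248; -1.65248 ∉ [-0.9, 0.3) → out
#5 (-2,-7): internal coord -2 + (-7)·β' = -0.34752; -0.34752 ∈ [-0.9, 0.3) → IN Λ
#6 (1,7): internal coord 1 + (7)·β' = -0.65248; -0.65248 ∈ [-0.9, 0.3) → IN Λ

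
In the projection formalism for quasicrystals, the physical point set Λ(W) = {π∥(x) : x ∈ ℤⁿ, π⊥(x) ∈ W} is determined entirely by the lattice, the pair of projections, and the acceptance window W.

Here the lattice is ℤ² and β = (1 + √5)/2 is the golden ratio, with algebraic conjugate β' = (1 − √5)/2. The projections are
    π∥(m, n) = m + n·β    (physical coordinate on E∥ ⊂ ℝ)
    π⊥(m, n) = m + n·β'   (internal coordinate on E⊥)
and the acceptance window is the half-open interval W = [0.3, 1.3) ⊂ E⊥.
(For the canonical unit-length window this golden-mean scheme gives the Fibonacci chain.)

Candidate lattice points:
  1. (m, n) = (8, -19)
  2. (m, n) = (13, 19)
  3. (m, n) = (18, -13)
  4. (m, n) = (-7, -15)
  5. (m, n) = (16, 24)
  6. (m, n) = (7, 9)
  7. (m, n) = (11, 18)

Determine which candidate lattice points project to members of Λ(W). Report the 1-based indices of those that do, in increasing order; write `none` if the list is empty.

2, 5

β' = (1−√5)/2 ≈ -0.61803.
candidate 1: (m,n)=(8,-19) → π∥ = 8-19·β ≈ -22.74265, π⊥ = 8-19·β' ≈ 19.74265 ∉ [0.3, 1.3) ⇒ out
candidate 2: (m,n)=(13,19) → π∥ = 13+19·β ≈ 43.74265, π⊥ = 13+19·β' ≈ 1.25735 ∈ [0.3, 1.3) ⇒ IN Λ
candidate 3: (m,n)=(18,-13) → π∥ = 18-13·β ≈ -3.03444, π⊥ = 18-13·β' ≈ 26.03444 ∉ [0.3, 1.3) ⇒ out
candidate 4: (m,n)=(-7,-15) → π∥ = -7-15·β ≈ -31.27051, π⊥ = -7-15·β' ≈ 2.27051 ∉ [0.3, 1.3) ⇒ out
candidate 5: (m,n)=(16,24) → π∥ = 16+24·β ≈ 54.83282, π⊥ = 16+24·β' ≈ 1.16718 ∈ [0.3, 1.3) ⇒ IN Λ
candidate 6: (m,n)=(7,9) → π∥ = 7+9·β ≈ 21.56231, π⊥ = 7+9·β' ≈ 1.43769 ∉ [0.3, 1.3) ⇒ out
candidate 7: (m,n)=(11,18) → π∥ = 11+18·β ≈ 40.12461, π⊥ = 11+18·β' ≈ -0.12461 ∉ [0.3, 1.3) ⇒ out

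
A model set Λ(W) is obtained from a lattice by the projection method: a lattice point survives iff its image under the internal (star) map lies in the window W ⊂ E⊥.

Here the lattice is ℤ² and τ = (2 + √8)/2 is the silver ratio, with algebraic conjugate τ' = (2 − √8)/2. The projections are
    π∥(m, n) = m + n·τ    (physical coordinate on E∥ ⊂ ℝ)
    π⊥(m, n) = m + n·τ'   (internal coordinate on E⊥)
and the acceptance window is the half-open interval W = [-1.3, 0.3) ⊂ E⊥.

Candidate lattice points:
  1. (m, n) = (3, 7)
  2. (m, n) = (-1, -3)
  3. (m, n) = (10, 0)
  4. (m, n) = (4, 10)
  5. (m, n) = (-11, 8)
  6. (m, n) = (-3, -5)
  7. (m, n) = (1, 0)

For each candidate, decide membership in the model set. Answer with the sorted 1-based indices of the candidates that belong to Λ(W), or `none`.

1, 2, 4, 6

Compute τ' = (2−√8)/2 = -0.4142, so π⊥(m,n) = m -0.4142·n.
candidate 1: (m,n)=(3,7) → π∥ = 3+7·τ ≈ 19.8995, π⊥ = 3+7·τ' ≈ 0.1005 ∈ [-1.3, 0.3) ⇒ IN Λ
candidate 2: (m,n)=(-1,-3) → π∥ = -1-3·τ ≈ -8.2426, π⊥ = -1-3·τ' ≈ 0.2426 ∈ [-1.3, 0.3) ⇒ IN Λ
candidate 3: (m,n)=(10,0) → π∥ = 10+0·τ ≈ 10.0000, π⊥ = 10+0·τ' ≈ 10.0000 ∉ [-1.3, 0.3) ⇒ out
candidate 4: (m,n)=(4,10) → π∥ = 4+10·τ ≈ 28.1421, π⊥ = 4+10·τ' ≈ -0.1421 ∈ [-1.3, 0.3) ⇒ IN Λ
candidate 5: (m,n)=(-11,8) → π∥ = -11+8·τ ≈ 8.3137, π⊥ = -11+8·τ' ≈ -14.3137 ∉ [-1.3, 0.3) ⇒ out
candidate 6: (m,n)=(-3,-5) → π∥ = -3-5·τ ≈ -15.0711, π⊥ = -3-5·τ' ≈ -0.9289 ∈ [-1.3, 0.3) ⇒ IN Λ
candidate 7: (m,n)=(1,0) → π∥ = 1+0·τ ≈ 1.0000, π⊥ = 1+0·τ' ≈ 1.0000 ∉ [-1.3, 0.3) ⇒ out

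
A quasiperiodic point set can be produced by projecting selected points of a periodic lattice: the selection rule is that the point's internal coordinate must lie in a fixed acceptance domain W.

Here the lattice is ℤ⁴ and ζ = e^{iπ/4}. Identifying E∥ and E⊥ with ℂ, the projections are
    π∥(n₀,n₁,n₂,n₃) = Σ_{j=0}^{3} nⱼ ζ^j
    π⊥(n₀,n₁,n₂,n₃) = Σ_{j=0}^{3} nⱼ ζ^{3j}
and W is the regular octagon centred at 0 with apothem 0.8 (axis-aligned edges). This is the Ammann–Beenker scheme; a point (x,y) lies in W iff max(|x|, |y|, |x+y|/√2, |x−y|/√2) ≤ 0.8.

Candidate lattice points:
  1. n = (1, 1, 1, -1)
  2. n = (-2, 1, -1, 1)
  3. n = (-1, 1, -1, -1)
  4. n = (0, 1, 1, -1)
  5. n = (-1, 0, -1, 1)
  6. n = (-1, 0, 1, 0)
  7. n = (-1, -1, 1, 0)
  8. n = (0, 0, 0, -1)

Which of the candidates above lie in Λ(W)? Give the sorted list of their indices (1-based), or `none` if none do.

With ζ = e^{iπ/4} the internal vectors are ζ^0,ζ^3,ζ^6,ζ^9.
candidate 1: n = (1, 1, 1, -1) → π⊥ ≈ (-0.414214, -1.000000); max(|x|,|y|,|x±y|/√2) = 1.000000 > 0.8 ⇒ ∉ W
candidate 2: n = (-2, 1, -1, 1) → π⊥ ≈ (-2.000000, +2.414214); max(|x|,|y|,|x±y|/√2) = 3.121320 > 0.8 ⇒ ∉ W
candidate 3: n = (-1, 1, -1, -1) → π⊥ ≈ (-2.414214, +1.000000); max(|x|,|y|,|x±y|/√2) = 2.414214 > 0.8 ⇒ ∉ W
candidate 4: n = (0, 1, 1, -1) → π⊥ ≈ (-1.414214, -1.000000); max(|x|,|y|,|x±y|/√2) = 1.707107 > 0.8 ⇒ ∉ W
candidate 5: n = (-1, 0, -1, 1) → π⊥ ≈ (-0.292893, +1.707107); max(|x|,|y|,|x±y|/√2) = 1.707107 > 0.8 ⇒ ∉ W
candidate 6: n = (-1, 0, 1, 0) → π⊥ ≈ (-1.000000, -1.000000); max(|x|,|y|,|x±y|/√2) = 1.414214 > 0.8 ⇒ ∉ W
candidate 7: n = (-1, -1, 1, 0) → π⊥ ≈ (-0.292893, -1.707107); max(|x|,|y|,|x±y|/√2) = 1.707107 > 0.8 ⇒ ∉ W
candidate 8: n = (0, 0, 0, -1) → π⊥ ≈ (-0.707107, -0.707107); max(|x|,|y|,|x±y|/√2) = 1.000000 > 0.8 ⇒ ∉ W

none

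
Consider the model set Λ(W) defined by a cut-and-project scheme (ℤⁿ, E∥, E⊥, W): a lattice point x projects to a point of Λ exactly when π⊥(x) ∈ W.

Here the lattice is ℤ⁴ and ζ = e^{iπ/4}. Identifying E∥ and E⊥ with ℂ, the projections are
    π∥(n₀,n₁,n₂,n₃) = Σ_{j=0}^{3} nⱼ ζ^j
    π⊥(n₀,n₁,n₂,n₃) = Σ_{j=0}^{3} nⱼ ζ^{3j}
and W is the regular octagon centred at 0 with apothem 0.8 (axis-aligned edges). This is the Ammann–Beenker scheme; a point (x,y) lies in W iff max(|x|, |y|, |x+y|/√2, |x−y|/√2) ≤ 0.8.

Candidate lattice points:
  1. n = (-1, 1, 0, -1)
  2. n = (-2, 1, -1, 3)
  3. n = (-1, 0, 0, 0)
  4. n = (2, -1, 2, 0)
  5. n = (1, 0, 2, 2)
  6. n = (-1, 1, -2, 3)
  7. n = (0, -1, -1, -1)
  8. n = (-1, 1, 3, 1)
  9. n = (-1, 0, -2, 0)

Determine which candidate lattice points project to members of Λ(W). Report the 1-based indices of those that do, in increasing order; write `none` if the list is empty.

With ζ = e^{iπ/4} the internal vectors are ζ^0,ζ^3,ζ^6,ζ^9.
candidate 1: n = (-1, 1, 0, -1) → π⊥ ≈ (-2.414214, +0.000000); max(|x|,|y|,|x±y|/√2) = 2.414214 > 0.8 ⇒ ∉ W
candidate 2: n = (-2, 1, -1, 3) → π⊥ ≈ (-0.585786, +3.828427); max(|x|,|y|,|x±y|/√2) = 3.828427 > 0.8 ⇒ ∉ W
candidate 3: n = (-1, 0, 0, 0) → π⊥ ≈ (-1.000000, +0.000000); max(|x|,|y|,|x±y|/√2) = 1.000000 > 0.8 ⇒ ∉ W
candidate 4: n = (2, -1, 2, 0) → π⊥ ≈ (+2.707107, -2.707107); max(|x|,|y|,|x±y|/√2) = 3.828427 > 0.8 ⇒ ∉ W
candidate 5: n = (1, 0, 2, 2) → π⊥ ≈ (+2.414214, -0.585786); max(|x|,|y|,|x±y|/√2) = 2.414214 > 0.8 ⇒ ∉ W
candidate 6: n = (-1, 1, -2, 3) → π⊥ ≈ (+0.414214, +4.828427); max(|x|,|y|,|x±y|/√2) = 4.828427 > 0.8 ⇒ ∉ W
candidate 7: n = (0, -1, -1, -1) → π⊥ ≈ (+0.000000, -0.414214); max(|x|,|y|,|x±y|/√2) = 0.414214 ≤ 0.8 ⇒ ∈ W
candidate 8: n = (-1, 1, 3, 1) → π⊥ ≈ (-1.000000, -1.585786); max(|x|,|y|,|x±y|/√2) = 1.828427 > 0.8 ⇒ ∉ W
candidate 9: n = (-1, 0, -2, 0) → π⊥ ≈ (-1.000000, +2.000000); max(|x|,|y|,|x±y|/√2) = 2.121320 > 0.8 ⇒ ∉ W

7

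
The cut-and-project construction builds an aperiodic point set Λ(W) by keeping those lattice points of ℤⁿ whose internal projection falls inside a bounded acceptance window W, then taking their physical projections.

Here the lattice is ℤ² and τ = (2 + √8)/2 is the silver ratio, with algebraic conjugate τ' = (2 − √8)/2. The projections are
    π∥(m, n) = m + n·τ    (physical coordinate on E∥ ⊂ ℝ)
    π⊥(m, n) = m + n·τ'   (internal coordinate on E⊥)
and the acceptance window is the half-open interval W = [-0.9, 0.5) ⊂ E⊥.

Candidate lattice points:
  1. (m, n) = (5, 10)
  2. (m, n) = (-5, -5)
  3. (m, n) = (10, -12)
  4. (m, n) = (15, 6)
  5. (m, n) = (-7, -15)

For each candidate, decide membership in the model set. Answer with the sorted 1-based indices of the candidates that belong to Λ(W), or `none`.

5

τ' = (2−√8)/2 ≈ -0.41421.
#1 (5,10): internal coord 5 + (10)·τ' = +0.85786; +0.85786 ∉ [-0.9, 0.5) → out
#2 (-5,-5): internal coord -5 + (-5)·τ' = -2.92893; -2.92893 ∉ [-0.9, 0.5) → out
#3 (10,-12): internal coord 10 + (-12)·τ' = +14.97056; +14.97056 ∉ [-0.9, 0.5) → out
#4 (15,6): internal coord 15 + (6)·τ' = +12.51472; +12.51472 ∉ [-0.9, 0.5) → out
#5 (-7,-15): internal coord -7 + (-15)·τ' = -0.78680; -0.78680 ∈ [-0.9, 0.5) → IN Λ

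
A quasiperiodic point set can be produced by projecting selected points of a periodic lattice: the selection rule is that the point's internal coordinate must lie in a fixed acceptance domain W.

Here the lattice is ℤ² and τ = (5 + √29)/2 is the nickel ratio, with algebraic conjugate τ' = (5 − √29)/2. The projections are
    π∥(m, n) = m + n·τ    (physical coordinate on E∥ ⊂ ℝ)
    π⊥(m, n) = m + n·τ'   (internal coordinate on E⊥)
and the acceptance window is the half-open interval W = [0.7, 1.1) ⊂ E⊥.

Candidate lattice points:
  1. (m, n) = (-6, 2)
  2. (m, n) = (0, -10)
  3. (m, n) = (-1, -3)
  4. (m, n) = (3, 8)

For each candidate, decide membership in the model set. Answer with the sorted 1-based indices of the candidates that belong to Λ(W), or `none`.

Compute τ' = (5−√29)/2 = -0.19258, so π⊥(m,n) = m -0.19258·n.
#1 (-6,2): internal coord -6 + (2)·τ' = -6.38516; -6.38516 ∉ [0.7, 1.1) → out
#2 (0,-10): internal coord 0 + (-10)·τ' = +1.92582; +1.92582 ∉ [0.7, 1.1) → out
#3 (-1,-3): internal coord -1 + (-3)·τ' = -0.42225; -0.42225 ∉ [0.7, 1.1) → out
#4 (3,8): internal coord 3 + (8)·τ' = +1.45934; +1.45934 ∉ [0.7, 1.1) → out

none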